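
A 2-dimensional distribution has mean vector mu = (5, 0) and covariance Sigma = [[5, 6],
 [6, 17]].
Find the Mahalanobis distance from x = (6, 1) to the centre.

Step 1 — centre the observation: (x - mu) = (1, 1).

Step 2 — invert Sigma. det(Sigma) = 5·17 - (6)² = 49.
  Sigma^{-1} = (1/det) · [[d, -b], [-b, a]] = [[0.3469, -0.1224],
 [-0.1224, 0.102]].

Step 3 — form the quadratic (x - mu)^T · Sigma^{-1} · (x - mu):
  Sigma^{-1} · (x - mu) = (0.2245, -0.0204).
  (x - mu)^T · [Sigma^{-1} · (x - mu)] = (1)·(0.2245) + (1)·(-0.0204) = 0.2041.

Step 4 — take square root: d = √(0.2041) ≈ 0.4518.

d(x, mu) = √(0.2041) ≈ 0.4518


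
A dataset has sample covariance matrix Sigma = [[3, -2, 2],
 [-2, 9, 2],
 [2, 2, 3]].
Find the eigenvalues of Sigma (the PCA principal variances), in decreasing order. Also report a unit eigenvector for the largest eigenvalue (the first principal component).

Step 1 — characteristic polynomial p(λ) = det(λI - Sigma) = λ³ - tr·λ² + c_1·λ - det, where tr = trace, c_1 = sum of the principal 2×2 minors, det = det(Sigma):
  tr = 3 + 9 + 3 = 15,
  c_1 = (3·9 - (-2)²) + (3·3 - (2)²) + (9·3 - (2)²) = 23 + 5 + 23 = 51,
  det = 3·(9·3 - (2)²) - (-2)·((-2)·3 - (2)·(2)) + (2)·((-2)·(2) - 9·(2)) = 3·(23) - (-2)·(-10) + (2)·(-22) = 5.
  So p(λ) = λ³ - 15λ² + 51λ - 5.
Step 2 — look for an integer root (rational root theorem: any rational root is an integer divisor of 5). Testing λ = 5:
  p(5) = 125 - 375 + 255 - 5 = 0  ✓
  Dividing out (λ - 5): p(λ) = (λ - 5)(λ² - 10λ + 1).
Step 3 — remaining eigenvalues from the quadratic λ² - 10λ + 1 = 0:
  Δ = 10² - 4·1 = 100 - 4 = 96,  λ = (10 ± √96)/2 = (10 ± 9.798)/2 ≈ 9.899 or 0.101.
  Sorted: λ_1 = 9.899,  λ_2 = 5,  λ_3 = 0.101  (check: sum = 15 = tr ✓).

Step 4 — unit eigenvector for λ_1 ≈ 9.899: v spans the null space of (Sigma - λ_1 I), whose rows are
  r_1 = (-6.899, -2, 2),  r_2 = (-2, -0.899, 2),  r_3 = (2, 2, -6.899).
  v is orthogonal to every row, so take v ∝ r_1 × r_2 = ((-2)·(2) - (2)·(-0.899), (2)·(-2) - (-6.899)·(2), (-6.899)·(-0.899) - (-2)·(-2)) ≈ (-2.202, 9.798, 2.202).
  Rescale (multiply by -1 so the first nonzero entry is positive): u = (2.202, -9.798, -2.202).
  ||u|| = √((2.202)² + (-9.798)² + (-2.202)²) = √(105.698) ≈ 10.281,  v_1 = u/||u|| ≈ (0.2142, -0.953, -0.2142) (||v_1|| = 1).

λ_1 = 9.899,  λ_2 = 5,  λ_3 = 0.101;  v_1 ≈ (0.2142, -0.953, -0.2142)


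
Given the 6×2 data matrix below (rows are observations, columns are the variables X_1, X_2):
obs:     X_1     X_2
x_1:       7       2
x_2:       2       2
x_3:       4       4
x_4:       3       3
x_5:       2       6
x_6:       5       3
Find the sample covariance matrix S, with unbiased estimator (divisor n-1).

Step 1 — column means:
  mean(X_1) = (7 + 2 + 4 + 3 + 2 + 5) / 6 = 23/6 = 3.8333
  mean(X_2) = (2 + 2 + 4 + 3 + 6 + 3) / 6 = 20/6 = 3.3333

Step 2 — sample covariance S[i,j] = (1/(n-1)) · Σ_k (x_{k,i} - mean_i) · (x_{k,j} - mean_j), with n-1 = 5.
  S[X_1,X_1] = ((3.1667)·(3.1667) + (-1.8333)·(-1.8333) + (0.1667)·(0.1667) + (-0.8333)·(-0.8333) + (-1.8333)·(-1.8333) + (1.1667)·(1.1667)) / 5 = 18.8333/5 = 3.7667
  S[X_1,X_2] = ((3.1667)·(-1.3333) + (-1.8333)·(-1.3333) + (0.1667)·(0.6667) + (-0.8333)·(-0.3333) + (-1.8333)·(2.6667) + (1.1667)·(-0.3333)) / 5 = -6.6667/5 = -1.3333
  S[X_2,X_2] = ((-1.3333)·(-1.3333) + (-1.3333)·(-1.3333) + (0.6667)·(0.6667) + (-0.3333)·(-0.3333) + (2.6667)·(2.6667) + (-0.3333)·(-0.3333)) / 5 = 11.3333/5 = 2.2667

S is symmetric (S[j,i] = S[i,j]). Assembling:

S = [[3.7667, -1.3333],
 [-1.3333, 2.2667]]


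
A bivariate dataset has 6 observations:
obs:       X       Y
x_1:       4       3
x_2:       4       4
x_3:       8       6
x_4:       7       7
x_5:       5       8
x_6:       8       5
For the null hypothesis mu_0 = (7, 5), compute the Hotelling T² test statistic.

Step 1 — sample mean vector:
  mean(X) = (4 + 4 + 8 + 7 + 5 + 8) / 6 = 36/6 = 6
  mean(Y) = (3 + 4 + 6 + 7 + 8 + 5) / 6 = 33/6 = 5.5
  x̄ = (6, 5.5),  deviation x̄ - mu_0 = (6, 5.5) - (7, 5) = (-1, 0.5).

Step 2 — sample covariance matrix, S[i,j] = (1/(n-1)) · Σ_k (x_{k,i} - mean_i) · (x_{k,j} - mean_j), divisor n-1 = 5:
  S[X,X] = ((-2)·(-2) + (-2)·(-2) + (2)·(2) + (1)·(1) + (-1)·(-1) + (2)·(2)) / 5 = 18/5 = 3.6
  S[X,Y] = ((-2)·(-2.5) + (-2)·(-1.5) + (2)·(0.5) + (1)·(1.5) + (-1)·(2.5) + (2)·(-0.5)) / 5 = 7/5 = 1.4
  S[Y,Y] = ((-2.5)·(-2.5) + (-1.5)·(-1.5) + (0.5)·(0.5) + (1.5)·(1.5) + (2.5)·(2.5) + (-0.5)·(-0.5)) / 5 = 17.5/5 = 3.5
  S = [[3.6, 1.4],
 [1.4, 3.5]].

Step 3 — invert S. det(S) = 3.6·3.5 - (1.4)² = 10.64.
  S^{-1} = (1/det) · [[d, -b], [-b, a]] = [[0.3289, -0.1316],
 [-0.1316, 0.3383]].

Step 4 — quadratic form (x̄ - mu_0)^T · S^{-1} · (x̄ - mu_0):
  S^{-1} · (x̄ - mu_0) = (-0.3947, 0.3008),
  (x̄ - mu_0)^T · [...] = (-1)·(-0.3947) + (0.5)·(0.3008) = 0.5451.

Step 5 — scale by n: T² = 6 · 0.5451 = 3.2707.

T² ≈ 3.2707


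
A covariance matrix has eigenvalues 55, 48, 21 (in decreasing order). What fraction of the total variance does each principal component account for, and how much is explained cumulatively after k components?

Step 1 — total variance = trace(Sigma) = Σ λ_i = 55 + 48 + 21 = 124.

Step 2 — fraction explained by component i = λ_i / Σ λ:
  PC1: 55/124 = 0.4435
  PC2: 48/124 = 0.3871
  PC3: 21/124 = 0.1694

Step 3 — cumulative fraction after k components = (λ_1 + ... + λ_k) / Σ λ:
  k = 1: 55/124 = 0.4435
  k = 2: (55 + 48)/124 = 103/124 = 0.8306
  k = 3: (55 + 48 + 21)/124 = 124/124 = 1

Summary (fraction, with percent):

explained: PC1 0.4435 (44.35%), PC2 0.3871 (38.71%), PC3 0.1694 (16.94%);  cumulative: 0.4435, 0.8306, 1


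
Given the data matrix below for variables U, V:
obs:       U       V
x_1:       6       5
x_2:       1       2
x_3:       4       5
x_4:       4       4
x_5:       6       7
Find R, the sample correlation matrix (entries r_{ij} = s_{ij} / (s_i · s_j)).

Step 1 — column means:
  mean(U) = (6 + 1 + 4 + 4 + 6) / 5 = 21/5 = 4.2
  mean(V) = (5 + 2 + 5 + 4 + 7) / 5 = 23/5 = 4.6

Step 2 — sample variances and covariances s[i,j] = (1/(n-1)) · Σ_k (x_{k,i} - mean_i) · (x_{k,j} - mean_j), with n-1 = 4:
  s[U,U] = ((1.8)·(1.8) + (-3.2)·(-3.2) + (-0.2)·(-0.2) + (-0.2)·(-0.2) + (1.8)·(1.8)) / 4 = 16.8/4 = 4.2
  s[U,V] = ((1.8)·(0.4) + (-3.2)·(-2.6) + (-0.2)·(0.4) + (-0.2)·(-0.6) + (1.8)·(2.4)) / 4 = 13.4/4 = 3.35
  s[V,V] = ((0.4)·(0.4) + (-2.6)·(-2.6) + (0.4)·(0.4) + (-0.6)·(-0.6) + (2.4)·(2.4)) / 4 = 13.2/4 = 3.3
  Sample standard deviations s_i = √(s[i,i]):
  s(U) = √(4.2) = 2.0494
  s(V) = √(3.3) = 1.8166

Step 3 — r_{ij} = s_{ij} / (s_i · s_j):
  r[U,U] = 1 (diagonal).
  r[U,V] = 3.35 / (2.0494 · 1.8166) = 3.35 / 3.7229 = 0.8998
  r[V,V] = 1 (diagonal).

R is symmetric with unit diagonal. Assembling:

R = [[1, 0.8998],
 [0.8998, 1]]


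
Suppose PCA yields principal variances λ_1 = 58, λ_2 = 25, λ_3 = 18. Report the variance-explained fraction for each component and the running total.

Step 1 — total variance = trace(Sigma) = Σ λ_i = 58 + 25 + 18 = 101.

Step 2 — fraction explained by component i = λ_i / Σ λ:
  PC1: 58/101 = 0.5743
  PC2: 25/101 = 0.2475
  PC3: 18/101 = 0.1782

Step 3 — cumulative fraction after k components = (λ_1 + ... + λ_k) / Σ λ:
  k = 1: 58/101 = 0.5743
  k = 2: (58 + 25)/101 = 83/101 = 0.8218
  k = 3: (58 + 25 + 18)/101 = 101/101 = 1

Summary (fraction, with percent):

explained: PC1 0.5743 (57.43%), PC2 0.2475 (24.75%), PC3 0.1782 (17.82%);  cumulative: 0.5743, 0.8218, 1


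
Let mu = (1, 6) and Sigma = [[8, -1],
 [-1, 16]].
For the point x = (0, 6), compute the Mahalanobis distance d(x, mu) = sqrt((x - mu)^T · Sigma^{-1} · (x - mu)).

Step 1 — centre the observation: (x - mu) = (-1, 0).

Step 2 — invert Sigma. det(Sigma) = 8·16 - (-1)² = 127.
  Sigma^{-1} = (1/det) · [[d, -b], [-b, a]] = [[0.126, 0.0079],
 [0.0079, 0.063]].

Step 3 — form the quadratic (x - mu)^T · Sigma^{-1} · (x - mu):
  Sigma^{-1} · (x - mu) = (-0.126, -0.0079).
  (x - mu)^T · [Sigma^{-1} · (x - mu)] = (-1)·(-0.126) + (0)·(-0.0079) = 0.126.

Step 4 — take square root: d = √(0.126) ≈ 0.3549.

d(x, mu) = √(0.126) ≈ 0.3549


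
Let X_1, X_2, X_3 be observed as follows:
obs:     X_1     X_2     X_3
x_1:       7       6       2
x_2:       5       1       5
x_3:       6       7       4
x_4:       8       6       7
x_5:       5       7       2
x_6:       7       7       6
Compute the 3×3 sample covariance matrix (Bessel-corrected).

Step 1 — column means:
  mean(X_1) = (7 + 5 + 6 + 8 + 5 + 7) / 6 = 38/6 = 6.3333
  mean(X_2) = (6 + 1 + 7 + 6 + 7 + 7) / 6 = 34/6 = 5.6667
  mean(X_3) = (2 + 5 + 4 + 7 + 2 + 6) / 6 = 26/6 = 4.3333

Step 2 — sample covariance S[i,j] = (1/(n-1)) · Σ_k (x_{k,i} - mean_i) · (x_{k,j} - mean_j), with n-1 = 5.
  S[X_1,X_1] = ((0.6667)·(0.6667) + (-1.3333)·(-1.3333) + (-0.3333)·(-0.3333) + (1.6667)·(1.6667) + (-1.3333)·(-1.3333) + (0.6667)·(0.6667)) / 5 = 7.3333/5 = 1.4667
  S[X_1,X_2] = ((0.6667)·(0.3333) + (-1.3333)·(-4.6667) + (-0.3333)·(1.3333) + (1.6667)·(0.3333) + (-1.3333)·(1.3333) + (0.6667)·(1.3333)) / 5 = 5.6667/5 = 1.1333
  S[X_1,X_3] = ((0.6667)·(-2.3333) + (-1.3333)·(0.6667) + (-0.3333)·(-0.3333) + (1.6667)·(2.6667) + (-1.3333)·(-2.3333) + (0.6667)·(1.6667)) / 5 = 6.3333/5 = 1.2667
  S[X_2,X_2] = ((0.3333)·(0.3333) + (-4.6667)·(-4.6667) + (1.3333)·(1.3333) + (0.3333)·(0.3333) + (1.3333)·(1.3333) + (1.3333)·(1.3333)) / 5 = 27.3333/5 = 5.4667
  S[X_2,X_3] = ((0.3333)·(-2.3333) + (-4.6667)·(0.6667) + (1.3333)·(-0.3333) + (0.3333)·(2.6667) + (1.3333)·(-2.3333) + (1.3333)·(1.6667)) / 5 = -4.3333/5 = -0.8667
  S[X_3,X_3] = ((-2.3333)·(-2.3333) + (0.6667)·(0.6667) + (-0.3333)·(-0.3333) + (2.6667)·(2.6667) + (-2.3333)·(-2.3333) + (1.6667)·(1.6667)) / 5 = 21.3333/5 = 4.2667

S is symmetric (S[j,i] = S[i,j]). Assembling:

S = [[1.4667, 1.1333, 1.2667],
 [1.1333, 5.4667, -0.8667],
 [1.2667, -0.8667, 4.2667]]


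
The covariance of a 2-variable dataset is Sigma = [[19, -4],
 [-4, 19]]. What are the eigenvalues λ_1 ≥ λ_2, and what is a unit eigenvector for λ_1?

Step 1 — characteristic polynomial of 2×2 Sigma:
  det(Sigma - λI) = λ² - trace · λ + det = 0.
  trace = 19 + 19 = 38, det = 19·19 - (-4)² = 345.
Step 2 — discriminant:
  Δ = trace² - 4·det = 1444 - 1380 = 64.
Step 3 — eigenvalues:
  λ = (trace ± √Δ)/2 = (38 ± 8)/2,
  λ_1 = 23,  λ_2 = 15.

Step 4 — unit eigenvector for λ_1: solve (Sigma - λ_1 I)v = 0. First row:
  (19 - 23)·v_x + (-4)·v_y = 0, i.e. (-4)·v_x + (-4)·v_y = 0,
  so v ∝ (b, λ_1 - a) = (-4, 4); multiply by -1 so the first entry is positive: u = (4, -4).
  ||u|| = √((4)² + (-4)²) = √(32) ≈ 5.6569,
  v_1 = u/||u|| ≈ (0.7071, -0.7071) (||v_1|| = 1).

λ_1 = 23,  λ_2 = 15;  v_1 ≈ (0.7071, -0.7071)


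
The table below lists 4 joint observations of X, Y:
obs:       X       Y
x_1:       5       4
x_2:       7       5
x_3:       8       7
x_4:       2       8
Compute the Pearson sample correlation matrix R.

Step 1 — column means:
  mean(X) = (5 + 7 + 8 + 2) / 4 = 22/4 = 5.5
  mean(Y) = (4 + 5 + 7 + 8) / 4 = 24/4 = 6

Step 2 — sample variances and covariances s[i,j] = (1/(n-1)) · Σ_k (x_{k,i} - mean_i) · (x_{k,j} - mean_j), with n-1 = 3:
  s[X,X] = ((-0.5)·(-0.5) + (1.5)·(1.5) + (2.5)·(2.5) + (-3.5)·(-3.5)) / 3 = 21/3 = 7
  s[X,Y] = ((-0.5)·(-2) + (1.5)·(-1) + (2.5)·(1) + (-3.5)·(2)) / 3 = -5/3 = -1.6667
  s[Y,Y] = ((-2)·(-2) + (-1)·(-1) + (1)·(1) + (2)·(2)) / 3 = 10/3 = 3.3333
  Sample standard deviations s_i = √(s[i,i]):
  s(X) = √(7) = 2.6458
  s(Y) = √(3.3333) = 1.8257

Step 3 — r_{ij} = s_{ij} / (s_i · s_j):
  r[X,X] = 1 (diagonal).
  r[X,Y] = -1.6667 / (2.6458 · 1.8257) = -1.6667 / 4.8305 = -0.345
  r[Y,Y] = 1 (diagonal).

R is symmetric with unit diagonal. Assembling:

R = [[1, -0.345],
 [-0.345, 1]]


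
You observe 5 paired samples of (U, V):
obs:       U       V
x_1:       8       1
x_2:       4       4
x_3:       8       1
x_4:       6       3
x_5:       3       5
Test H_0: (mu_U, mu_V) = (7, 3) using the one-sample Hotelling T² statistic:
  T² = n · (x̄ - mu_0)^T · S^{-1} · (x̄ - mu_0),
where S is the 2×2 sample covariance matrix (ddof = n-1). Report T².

Step 1 — sample mean vector:
  mean(U) = (8 + 4 + 8 + 6 + 3) / 5 = 29/5 = 5.8
  mean(V) = (1 + 4 + 1 + 3 + 5) / 5 = 14/5 = 2.8
  x̄ = (5.8, 2.8),  deviation x̄ - mu_0 = (5.8, 2.8) - (7, 3) = (-1.2, -0.2).

Step 2 — sample covariance matrix, S[i,j] = (1/(n-1)) · Σ_k (x_{k,i} - mean_i) · (x_{k,j} - mean_j), divisor n-1 = 4:
  S[U,U] = ((2.2)·(2.2) + (-1.8)·(-1.8) + (2.2)·(2.2) + (0.2)·(0.2) + (-2.8)·(-2.8)) / 4 = 20.8/4 = 5.2
  S[U,V] = ((2.2)·(-1.8) + (-1.8)·(1.2) + (2.2)·(-1.8) + (0.2)·(0.2) + (-2.8)·(2.2)) / 4 = -16.2/4 = -4.05
  S[V,V] = ((-1.8)·(-1.8) + (1.2)·(1.2) + (-1.8)·(-1.8) + (0.2)·(0.2) + (2.2)·(2.2)) / 4 = 12.8/4 = 3.2
  S = [[5.2, -4.05],
 [-4.05, 3.2]].

Step 3 — invert S. det(S) = 5.2·3.2 - (-4.05)² = 0.2375.
  S^{-1} = (1/det) · [[d, -b], [-b, a]] = [[13.4737, 17.0526],
 [17.0526, 21.8947]].

Step 4 — quadratic form (x̄ - mu_0)^T · S^{-1} · (x̄ - mu_0):
  S^{-1} · (x̄ - mu_0) = (-19.5789, -24.8421),
  (x̄ - mu_0)^T · [...] = (-1.2)·(-19.5789) + (-0.2)·(-24.8421) = 28.4632.

Step 5 — scale by n: T² = 5 · 28.4632 = 142.3158.

T² ≈ 142.3158


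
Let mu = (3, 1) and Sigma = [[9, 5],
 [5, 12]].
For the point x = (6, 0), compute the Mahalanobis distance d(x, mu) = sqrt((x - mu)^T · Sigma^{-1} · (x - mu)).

Step 1 — centre the observation: (x - mu) = (3, -1).

Step 2 — invert Sigma. det(Sigma) = 9·12 - (5)² = 83.
  Sigma^{-1} = (1/det) · [[d, -b], [-b, a]] = [[0.1446, -0.0602],
 [-0.0602, 0.1084]].

Step 3 — form the quadratic (x - mu)^T · Sigma^{-1} · (x - mu):
  Sigma^{-1} · (x - mu) = (0.494, -0.2892).
  (x - mu)^T · [Sigma^{-1} · (x - mu)] = (3)·(0.494) + (-1)·(-0.2892) = 1.7711.

Step 4 — take square root: d = √(1.7711) ≈ 1.3308.

d(x, mu) = √(1.7711) ≈ 1.3308


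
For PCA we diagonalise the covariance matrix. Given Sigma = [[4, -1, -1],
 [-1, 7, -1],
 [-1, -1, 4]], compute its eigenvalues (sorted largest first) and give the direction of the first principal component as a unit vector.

Step 1 — characteristic polynomial p(λ) = det(λI - Sigma) = λ³ - tr·λ² + c_1·λ - det, where tr = trace, c_1 = sum of the principal 2×2 minors, det = det(Sigma):
  tr = 4 + 7 + 4 = 15,
  c_1 = (4·7 - (-1)²) + (4·4 - (-1)²) + (7·4 - (-1)²) = 27 + 15 + 27 = 69,
  det = 4·(7·4 - (-1)²) - (-1)·((-1)·4 - (-1)·(-1)) + (-1)·((-1)·(-1) - 7·(-1)) = 4·(27) - (-1)·(-5) + (-1)·(8) = 95.
  So p(λ) = λ³ - 15λ² + 69λ - 95.
Step 2 — look for an integer root (rational root theorem: any rational root is an integer divisor of 95). Testing λ = 5:
  p(5) = 125 - 375 + 345 - 95 = 0  ✓
  Dividing out (λ - 5): p(λ) = (λ - 5)(λ² - 10λ + 19).
Step 3 — remaining eigenvalues from the quadratic λ² - 10λ + 19 = 0:
  Δ = 10² - 4·19 = 100 - 76 = 24,  λ = (10 ± √24)/2 = (10 ± 4.899)/2 ≈ 7.4495 or 2.5505.
  Sorted: λ_1 = 7.4495,  λ_2 = 5,  λ_3 = 2.5505  (check: sum = 15 = tr ✓).

Step 4 — unit eigenvector for λ_1 ≈ 7.4495: v spans the null space of (Sigma - λ_1 I), whose rows are
  r_1 = (-3.4495, -1, -1),  r_2 = (-1, -0.4495, -1),  r_3 = (-1, -1, -3.4495).
  v is orthogonal to every row, so take v ∝ r_1 × r_2 = ((-1)·(-1) - (-1)·(-0.4495), (-1)·(-1) - (-3.4495)·(-1), (-3.4495)·(-0.4495) - (-1)·(-1)) ≈ (0.5505, -2.4495, 0.5505).
  Let u = (0.5505, -2.4495, 0.5505).
  ||u|| = √((0.5505)² + (-2.4495)² + (0.5505)²) = √(6.6061) ≈ 2.5702,  v_1 = u/||u|| ≈ (0.2142, -0.953, 0.2142) (||v_1|| = 1).

λ_1 = 7.4495,  λ_2 = 5,  λ_3 = 2.5505;  v_1 ≈ (0.2142, -0.953, 0.2142)


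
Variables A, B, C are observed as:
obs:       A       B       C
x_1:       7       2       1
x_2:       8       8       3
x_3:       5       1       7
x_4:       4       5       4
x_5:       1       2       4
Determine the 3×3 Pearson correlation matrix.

Step 1 — column means:
  mean(A) = (7 + 8 + 5 + 4 + 1) / 5 = 25/5 = 5
  mean(B) = (2 + 8 + 1 + 5 + 2) / 5 = 18/5 = 3.6
  mean(C) = (1 + 3 + 7 + 4 + 4) / 5 = 19/5 = 3.8

Step 2 — sample variances and covariances s[i,j] = (1/(n-1)) · Σ_k (x_{k,i} - mean_i) · (x_{k,j} - mean_j), with n-1 = 4:
  s[A,A] = ((2)·(2) + (3)·(3) + (0)·(0) + (-1)·(-1) + (-4)·(-4)) / 4 = 30/4 = 7.5
  s[A,B] = ((2)·(-1.6) + (3)·(4.4) + (0)·(-2.6) + (-1)·(1.4) + (-4)·(-1.6)) / 4 = 15/4 = 3.75
  s[A,C] = ((2)·(-2.8) + (3)·(-0.8) + (0)·(3.2) + (-1)·(0.2) + (-4)·(0.2)) / 4 = -9/4 = -2.25
  s[B,B] = ((-1.6)·(-1.6) + (4.4)·(4.4) + (-2.6)·(-2.6) + (1.4)·(1.4) + (-1.6)·(-1.6)) / 4 = 33.2/4 = 8.3
  s[B,C] = ((-1.6)·(-2.8) + (4.4)·(-0.8) + (-2.6)·(3.2) + (1.4)·(0.2) + (-1.6)·(0.2)) / 4 = -7.4/4 = -1.85
  s[C,C] = ((-2.8)·(-2.8) + (-0.8)·(-0.8) + (3.2)·(3.2) + (0.2)·(0.2) + (0.2)·(0.2)) / 4 = 18.8/4 = 4.7
  Sample standard deviations s_i = √(s[i,i]):
  s(A) = √(7.5) = 2.7386
  s(B) = √(8.3) = 2.881
  s(C) = √(4.7) = 2.1679

Step 3 — r_{ij} = s_{ij} / (s_i · s_j):
  r[A,A] = 1 (diagonal).
  r[A,B] = 3.75 / (2.7386 · 2.881) = 3.75 / 7.8899 = 0.4753
  r[A,C] = -2.25 / (2.7386 · 2.1679) = -2.25 / 5.9372 = -0.379
  r[B,B] = 1 (diagonal).
  r[B,C] = -1.85 / (2.881 · 2.1679) = -1.85 / 6.2458 = -0.2962
  r[C,C] = 1 (diagonal).

R is symmetric with unit diagonal. Assembling:

R = [[1, 0.4753, -0.379],
 [0.4753, 1, -0.2962],
 [-0.379, -0.2962, 1]]


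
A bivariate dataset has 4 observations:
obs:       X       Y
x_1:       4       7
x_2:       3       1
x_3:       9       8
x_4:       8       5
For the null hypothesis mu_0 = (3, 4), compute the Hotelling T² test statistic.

Step 1 — sample mean vector:
  mean(X) = (4 + 3 + 9 + 8) / 4 = 24/4 = 6
  mean(Y) = (7 + 1 + 8 + 5) / 4 = 21/4 = 5.25
  x̄ = (6, 5.25),  deviation x̄ - mu_0 = (6, 5.25) - (3, 4) = (3, 1.25).

Step 2 — sample covariance matrix, S[i,j] = (1/(n-1)) · Σ_k (x_{k,i} - mean_i) · (x_{k,j} - mean_j), divisor n-1 = 3:
  S[X,X] = ((-2)·(-2) + (-3)·(-3) + (3)·(3) + (2)·(2)) / 3 = 26/3 = 8.6667
  S[X,Y] = ((-2)·(1.75) + (-3)·(-4.25) + (3)·(2.75) + (2)·(-0.25)) / 3 = 17/3 = 5.6667
  S[Y,Y] = ((1.75)·(1.75) + (-4.25)·(-4.25) + (2.75)·(2.75) + (-0.25)·(-0.25)) / 3 = 28.75/3 = 9.5833
  S = [[8.6667, 5.6667],
 [5.6667, 9.5833]].

Step 3 — invert S. det(S) = 8.6667·9.5833 - (5.6667)² = 50.9444.
  S^{-1} = (1/det) · [[d, -b], [-b, a]] = [[0.1881, -0.1112],
 [-0.1112, 0.1701]].

Step 4 — quadratic form (x̄ - mu_0)^T · S^{-1} · (x̄ - mu_0):
  S^{-1} · (x̄ - mu_0) = (0.4253, -0.121),
  (x̄ - mu_0)^T · [...] = (3)·(0.4253) + (1.25)·(-0.121) = 1.1246.

Step 5 — scale by n: T² = 4 · 1.1246 = 4.4984.

T² ≈ 4.4984


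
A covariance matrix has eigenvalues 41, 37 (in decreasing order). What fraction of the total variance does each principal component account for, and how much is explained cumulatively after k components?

Step 1 — total variance = trace(Sigma) = Σ λ_i = 41 + 37 = 78.

Step 2 — fraction explained by component i = λ_i / Σ λ:
  PC1: 41/78 = 0.5256
  PC2: 37/78 = 0.4744

Step 3 — cumulative fraction after k components = (λ_1 + ... + λ_k) / Σ λ:
  k = 1: 41/78 = 0.5256
  k = 2: (41 + 37)/78 = 78/78 = 1

Summary (fraction, with percent):

explained: PC1 0.5256 (52.56%), PC2 0.4744 (47.44%);  cumulative: 0.5256, 1


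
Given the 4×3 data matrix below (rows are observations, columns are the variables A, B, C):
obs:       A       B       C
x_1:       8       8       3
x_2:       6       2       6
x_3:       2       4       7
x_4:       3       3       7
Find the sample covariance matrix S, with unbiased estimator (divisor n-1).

Step 1 — column means:
  mean(A) = (8 + 6 + 2 + 3) / 4 = 19/4 = 4.75
  mean(B) = (8 + 2 + 4 + 3) / 4 = 17/4 = 4.25
  mean(C) = (3 + 6 + 7 + 7) / 4 = 23/4 = 5.75

Step 2 — sample covariance S[i,j] = (1/(n-1)) · Σ_k (x_{k,i} - mean_i) · (x_{k,j} - mean_j), with n-1 = 3.
  S[A,A] = ((3.25)·(3.25) + (1.25)·(1.25) + (-2.75)·(-2.75) + (-1.75)·(-1.75)) / 3 = 22.75/3 = 7.5833
  S[A,B] = ((3.25)·(3.75) + (1.25)·(-2.25) + (-2.75)·(-0.25) + (-1.75)·(-1.25)) / 3 = 12.25/3 = 4.0833
  S[A,C] = ((3.25)·(-2.75) + (1.25)·(0.25) + (-2.75)·(1.25) + (-1.75)·(1.25)) / 3 = -14.25/3 = -4.75
  S[B,B] = ((3.75)·(3.75) + (-2.25)·(-2.25) + (-0.25)·(-0.25) + (-1.25)·(-1.25)) / 3 = 20.75/3 = 6.9167
  S[B,C] = ((3.75)·(-2.75) + (-2.25)·(0.25) + (-0.25)·(1.25) + (-1.25)·(1.25)) / 3 = -12.75/3 = -4.25
  S[C,C] = ((-2.75)·(-2.75) + (0.25)·(0.25) + (1.25)·(1.25) + (1.25)·(1.25)) / 3 = 10.75/3 = 3.5833

S is symmetric (S[j,i] = S[i,j]). Assembling:

S = [[7.5833, 4.0833, -4.75],
 [4.0833, 6.9167, -4.25],
 [-4.75, -4.25, 3.5833]]


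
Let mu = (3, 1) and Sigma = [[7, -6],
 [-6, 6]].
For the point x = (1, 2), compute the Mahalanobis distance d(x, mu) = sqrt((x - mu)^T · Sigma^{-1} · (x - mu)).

Step 1 — centre the observation: (x - mu) = (-2, 1).

Step 2 — invert Sigma. det(Sigma) = 7·6 - (-6)² = 6.
  Sigma^{-1} = (1/det) · [[d, -b], [-b, a]] = [[1, 1],
 [1, 1.1667]].

Step 3 — form the quadratic (x - mu)^T · Sigma^{-1} · (x - mu):
  Sigma^{-1} · (x - mu) = (-1, -0.8333).
  (x - mu)^T · [Sigma^{-1} · (x - mu)] = (-2)·(-1) + (1)·(-0.8333) = 1.1667.

Step 4 — take square root: d = √(1.1667) ≈ 1.0801.

d(x, mu) = √(1.1667) ≈ 1.0801


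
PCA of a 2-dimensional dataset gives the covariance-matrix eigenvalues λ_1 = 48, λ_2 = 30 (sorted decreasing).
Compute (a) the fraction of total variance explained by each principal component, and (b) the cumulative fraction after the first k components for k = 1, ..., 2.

Step 1 — total variance = trace(Sigma) = Σ λ_i = 48 + 30 = 78.

Step 2 — fraction explained by component i = λ_i / Σ λ:
  PC1: 48/78 = 0.6154
  PC2: 30/78 = 0.3846

Step 3 — cumulative fraction after k components = (λ_1 + ... + λ_k) / Σ λ:
  k = 1: 48/78 = 0.6154
  k = 2: (48 + 30)/78 = 78/78 = 1

Summary (fraction, with percent):

explained: PC1 0.6154 (61.54%), PC2 0.3846 (38.46%);  cumulative: 0.6154, 1


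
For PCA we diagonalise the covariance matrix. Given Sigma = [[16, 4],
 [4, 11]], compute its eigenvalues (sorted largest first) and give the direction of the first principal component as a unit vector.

Step 1 — characteristic polynomial of 2×2 Sigma:
  det(Sigma - λI) = λ² - trace · λ + det = 0.
  trace = 16 + 11 = 27, det = 16·11 - (4)² = 160.
Step 2 — discriminant:
  Δ = trace² - 4·det = 729 - 640 = 89.
Step 3 — eigenvalues:
  λ = (trace ± √Δ)/2 = (27 ± 9.434)/2,
  λ_1 = 18.217,  λ_2 = 8.783.

Step 4 — unit eigenvector for λ_1: solve (Sigma - λ_1 I)v = 0. First row:
  (16 - 18.217)·v_x + (4)·v_y = 0, i.e. (-2.217)·v_x + (4)·v_y = 0,
  so v ∝ (b, λ_1 - a) = (4, 2.217) = u.
  ||u|| = √((4)² + (2.217)²) = √(20.915) ≈ 4.5733,
  v_1 = u/||u|| ≈ (0.8746, 0.4848) (||v_1|| = 1).

λ_1 = 18.217,  λ_2 = 8.783;  v_1 ≈ (0.8746, 0.4848)


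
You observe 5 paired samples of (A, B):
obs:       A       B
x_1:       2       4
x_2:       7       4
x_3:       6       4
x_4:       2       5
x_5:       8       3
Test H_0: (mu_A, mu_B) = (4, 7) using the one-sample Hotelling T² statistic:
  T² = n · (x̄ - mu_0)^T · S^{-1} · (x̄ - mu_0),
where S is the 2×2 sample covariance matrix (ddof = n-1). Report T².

Step 1 — sample mean vector:
  mean(A) = (2 + 7 + 6 + 2 + 8) / 5 = 25/5 = 5
  mean(B) = (4 + 4 + 4 + 5 + 3) / 5 = 20/5 = 4
  x̄ = (5, 4),  deviation x̄ - mu_0 = (5, 4) - (4, 7) = (1, -3).

Step 2 — sample covariance matrix, S[i,j] = (1/(n-1)) · Σ_k (x_{k,i} - mean_i) · (x_{k,j} - mean_j), divisor n-1 = 4:
  S[A,A] = ((-3)·(-3) + (2)·(2) + (1)·(1) + (-3)·(-3) + (3)·(3)) / 4 = 32/4 = 8
  S[A,B] = ((-3)·(0) + (2)·(0) + (1)·(0) + (-3)·(1) + (3)·(-1)) / 4 = -6/4 = -1.5
  S[B,B] = ((0)·(0) + (0)·(0) + (0)·(0) + (1)·(1) + (-1)·(-1)) / 4 = 2/4 = 0.5
  S = [[8, -1.5],
 [-1.5, 0.5]].

Step 3 — invert S. det(S) = 8·0.5 - (-1.5)² = 1.75.
  S^{-1} = (1/det) · [[d, -b], [-b, a]] = [[0.2857, 0.8571],
 [0.8571, 4.5714]].

Step 4 — quadratic form (x̄ - mu_0)^T · S^{-1} · (x̄ - mu_0):
  S^{-1} · (x̄ - mu_0) = (-2.2857, -12.8571),
  (x̄ - mu_0)^T · [...] = (1)·(-2.2857) + (-3)·(-12.8571) = 36.2857.

Step 5 — scale by n: T² = 5 · 36.2857 = 181.4286.

T² ≈ 181.4286


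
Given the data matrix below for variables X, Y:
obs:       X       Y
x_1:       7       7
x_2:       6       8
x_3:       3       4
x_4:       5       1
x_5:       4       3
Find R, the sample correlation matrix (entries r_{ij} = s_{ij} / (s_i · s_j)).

Step 1 — column means:
  mean(X) = (7 + 6 + 3 + 5 + 4) / 5 = 25/5 = 5
  mean(Y) = (7 + 8 + 4 + 1 + 3) / 5 = 23/5 = 4.6

Step 2 — sample variances and covariances s[i,j] = (1/(n-1)) · Σ_k (x_{k,i} - mean_i) · (x_{k,j} - mean_j), with n-1 = 4:
  s[X,X] = ((2)·(2) + (1)·(1) + (-2)·(-2) + (0)·(0) + (-1)·(-1)) / 4 = 10/4 = 2.5
  s[X,Y] = ((2)·(2.4) + (1)·(3.4) + (-2)·(-0.6) + (0)·(-3.6) + (-1)·(-1.6)) / 4 = 11/4 = 2.75
  s[Y,Y] = ((2.4)·(2.4) + (3.4)·(3.4) + (-0.6)·(-0.6) + (-3.6)·(-3.6) + (-1.6)·(-1.6)) / 4 = 33.2/4 = 8.3
  Sample standard deviations s_i = √(s[i,i]):
  s(X) = √(2.5) = 1.5811
  s(Y) = √(8.3) = 2.881

Step 3 — r_{ij} = s_{ij} / (s_i · s_j):
  r[X,X] = 1 (diagonal).
  r[X,Y] = 2.75 / (1.5811 · 2.881) = 2.75 / 4.5552 = 0.6037
  r[Y,Y] = 1 (diagonal).

R is symmetric with unit diagonal. Assembling:

R = [[1, 0.6037],
 [0.6037, 1]]


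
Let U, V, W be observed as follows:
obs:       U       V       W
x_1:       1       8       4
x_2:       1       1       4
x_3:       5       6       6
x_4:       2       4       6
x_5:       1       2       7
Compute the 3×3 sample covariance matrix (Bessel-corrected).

Step 1 — column means:
  mean(U) = (1 + 1 + 5 + 2 + 1) / 5 = 10/5 = 2
  mean(V) = (8 + 1 + 6 + 4 + 2) / 5 = 21/5 = 4.2
  mean(W) = (4 + 4 + 6 + 6 + 7) / 5 = 27/5 = 5.4

Step 2 — sample covariance S[i,j] = (1/(n-1)) · Σ_k (x_{k,i} - mean_i) · (x_{k,j} - mean_j), with n-1 = 4.
  S[U,U] = ((-1)·(-1) + (-1)·(-1) + (3)·(3) + (0)·(0) + (-1)·(-1)) / 4 = 12/4 = 3
  S[U,V] = ((-1)·(3.8) + (-1)·(-3.2) + (3)·(1.8) + (0)·(-0.2) + (-1)·(-2.2)) / 4 = 7/4 = 1.75
  S[U,W] = ((-1)·(-1.4) + (-1)·(-1.4) + (3)·(0.6) + (0)·(0.6) + (-1)·(1.6)) / 4 = 3/4 = 0.75
  S[V,V] = ((3.8)·(3.8) + (-3.2)·(-3.2) + (1.8)·(1.8) + (-0.2)·(-0.2) + (-2.2)·(-2.2)) / 4 = 32.8/4 = 8.2
  S[V,W] = ((3.8)·(-1.4) + (-3.2)·(-1.4) + (1.8)·(0.6) + (-0.2)·(0.6) + (-2.2)·(1.6)) / 4 = -3.4/4 = -0.85
  S[W,W] = ((-1.4)·(-1.4) + (-1.4)·(-1.4) + (0.6)·(0.6) + (0.6)·(0.6) + (1.6)·(1.6)) / 4 = 7.2/4 = 1.8

S is symmetric (S[j,i] = S[i,j]). Assembling:

S = [[3, 1.75, 0.75],
 [1.75, 8.2, -0.85],
 [0.75, -0.85, 1.8]]


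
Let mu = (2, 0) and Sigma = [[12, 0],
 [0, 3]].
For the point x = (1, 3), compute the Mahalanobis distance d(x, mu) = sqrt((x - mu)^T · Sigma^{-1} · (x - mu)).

Step 1 — centre the observation: (x - mu) = (-1, 3).

Step 2 — invert Sigma. det(Sigma) = 12·3 - (0)² = 36.
  Sigma^{-1} = (1/det) · [[d, -b], [-b, a]] = [[0.0833, 0],
 [0, 0.3333]].

Step 3 — form the quadratic (x - mu)^T · Sigma^{-1} · (x - mu):
  Sigma^{-1} · (x - mu) = (-0.0833, 1).
  (x - mu)^T · [Sigma^{-1} · (x - mu)] = (-1)·(-0.0833) + (3)·(1) = 3.0833.

Step 4 — take square root: d = √(3.0833) ≈ 1.7559.

d(x, mu) = √(3.0833) ≈ 1.7559


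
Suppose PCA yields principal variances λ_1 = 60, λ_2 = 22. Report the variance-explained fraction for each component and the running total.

Step 1 — total variance = trace(Sigma) = Σ λ_i = 60 + 22 = 82.

Step 2 — fraction explained by component i = λ_i / Σ λ:
  PC1: 60/82 = 0.7317
  PC2: 22/82 = 0.2683

Step 3 — cumulative fraction after k components = (λ_1 + ... + λ_k) / Σ λ:
  k = 1: 60/82 = 0.7317
  k = 2: (60 + 22)/82 = 82/82 = 1

Summary (fraction, with percent):

explained: PC1 0.7317 (73.17%), PC2 0.2683 (26.83%);  cumulative: 0.7317, 1


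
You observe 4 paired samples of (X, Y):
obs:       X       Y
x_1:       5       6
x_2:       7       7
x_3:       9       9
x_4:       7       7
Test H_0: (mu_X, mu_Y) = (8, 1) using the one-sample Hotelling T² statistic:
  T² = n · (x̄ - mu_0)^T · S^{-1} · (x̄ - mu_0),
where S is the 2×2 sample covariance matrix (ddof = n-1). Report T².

Step 1 — sample mean vector:
  mean(X) = (5 + 7 + 9 + 7) / 4 = 28/4 = 7
  mean(Y) = (6 + 7 + 9 + 7) / 4 = 29/4 = 7.25
  x̄ = (7, 7.25),  deviation x̄ - mu_0 = (7, 7.25) - (8, 1) = (-1, 6.25).

Step 2 — sample covariance matrix, S[i,j] = (1/(n-1)) · Σ_k (x_{k,i} - mean_i) · (x_{k,j} - mean_j), divisor n-1 = 3:
  S[X,X] = ((-2)·(-2) + (0)·(0) + (2)·(2) + (0)·(0)) / 3 = 8/3 = 2.6667
  S[X,Y] = ((-2)·(-1.25) + (0)·(-0.25) + (2)·(1.75) + (0)·(-0.25)) / 3 = 6/3 = 2
  S[Y,Y] = ((-1.25)·(-1.25) + (-0.25)·(-0.25) + (1.75)·(1.75) + (-0.25)·(-0.25)) / 3 = 4.75/3 = 1.5833
  S = [[2.6667, 2],
 [2, 1.5833]].

Step 3 — invert S. det(S) = 2.6667·1.5833 - (2)² = 0.2222.
  S^{-1} = (1/det) · [[d, -b], [-b, a]] = [[7.125, -9],
 [-9, 12]].

Step 4 — quadratic form (x̄ - mu_0)^T · S^{-1} · (x̄ - mu_0):
  S^{-1} · (x̄ - mu_0) = (-63.375, 84),
  (x̄ - mu_0)^T · [...] = (-1)·(-63.375) + (6.25)·(84) = 588.375.

Step 5 — scale by n: T² = 4 · 588.375 = 2353.5.

T² ≈ 2353.5


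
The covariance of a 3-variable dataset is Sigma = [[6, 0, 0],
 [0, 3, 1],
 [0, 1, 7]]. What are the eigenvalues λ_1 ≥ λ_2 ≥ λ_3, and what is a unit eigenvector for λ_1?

Step 1 — characteristic polynomial p(λ) = det(λI - Sigma) = λ³ - tr·λ² + c_1·λ - det, where tr = trace, c_1 = sum of the principal 2×2 minors, det = det(Sigma):
  tr = 6 + 3 + 7 = 16,
  c_1 = (6·3 - (0)²) + (6·7 - (0)²) + (3·7 - (1)²) = 18 + 42 + 20 = 80,
  det = 6·(3·7 - (1)²) - (0)·((0)·7 - (1)·(0)) + (0)·((0)·(1) - 3·(0)) = 6·(20) - (0)·(0) + (0)·(0) = 120.
  So p(λ) = λ³ - 16λ² + 80λ - 120.
Step 2 — look for an integer root (rational root theorem: any rational root is an integer divisor of 120). Testing λ = 6:
  p(6) = 216 - 576 + 480 - 120 = 0  ✓
  Dividing out (λ - 6): p(λ) = (λ - 6)(λ² - 10λ + 20).
Step 3 — remaining eigenvalues from the quadratic λ² - 10λ + 20 = 0:
  Δ = 10² - 4·20 = 100 - 80 = 20,  λ = (10 ± √20)/2 = (10 ± 4.4721)/2 ≈ 7.2361 or 2.7639.
  Sorted: λ_1 = 7.2361,  λ_2 = 6,  λ_3 = 2.7639  (check: sum = 16 = tr ✓).

Step 4 — unit eigenvector for λ_1 ≈ 7.2361: v spans the null space of (Sigma - λ_1 I), whose rows are
  r_1 = (-1.2361, 0, 0),  r_2 = (0, -4.2361, 1),  r_3 = (0, 1, -0.2361).
  v is orthogonal to every row, so take v ∝ r_1 × r_2 = ((0)·(1) - (0)·(-4.2361), (0)·(0) - (-1.2361)·(1), (-1.2361)·(-4.2361) - (0)·(0)) ≈ (0, 1.2361, 5.2361).
  Let u = (0, 1.2361, 5.2361).
  ||u|| = √((0)² + (1.2361)² + (5.2361)²) = √(28.9443) ≈ 5.38,  v_1 = u/||u|| ≈ (0, 0.2298, 0.9732) (||v_1|| = 1).

λ_1 = 7.2361,  λ_2 = 6,  λ_3 = 2.7639;  v_1 ≈ (0, 0.2298, 0.9732)


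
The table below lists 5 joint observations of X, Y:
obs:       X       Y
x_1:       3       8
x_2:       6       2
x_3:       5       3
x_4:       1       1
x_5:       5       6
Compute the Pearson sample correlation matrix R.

Step 1 — column means:
  mean(X) = (3 + 6 + 5 + 1 + 5) / 5 = 20/5 = 4
  mean(Y) = (8 + 2 + 3 + 1 + 6) / 5 = 20/5 = 4

Step 2 — sample variances and covariances s[i,j] = (1/(n-1)) · Σ_k (x_{k,i} - mean_i) · (x_{k,j} - mean_j), with n-1 = 4:
  s[X,X] = ((-1)·(-1) + (2)·(2) + (1)·(1) + (-3)·(-3) + (1)·(1)) / 4 = 16/4 = 4
  s[X,Y] = ((-1)·(4) + (2)·(-2) + (1)·(-1) + (-3)·(-3) + (1)·(2)) / 4 = 2/4 = 0.5
  s[Y,Y] = ((4)·(4) + (-2)·(-2) + (-1)·(-1) + (-3)·(-3) + (2)·(2)) / 4 = 34/4 = 8.5
  Sample standard deviations s_i = √(s[i,i]):
  s(X) = √(4) = 2
  s(Y) = √(8.5) = 2.9155

Step 3 — r_{ij} = s_{ij} / (s_i · s_j):
  r[X,X] = 1 (diagonal).
  r[X,Y] = 0.5 / (2 · 2.9155) = 0.5 / 5.831 = 0.0857
  r[Y,Y] = 1 (diagonal).

R is symmetric with unit diagonal. Assembling:

R = [[1, 0.0857],
 [0.0857, 1]]


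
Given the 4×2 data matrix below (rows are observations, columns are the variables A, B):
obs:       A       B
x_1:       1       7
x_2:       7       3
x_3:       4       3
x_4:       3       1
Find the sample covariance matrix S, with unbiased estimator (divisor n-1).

Step 1 — column means:
  mean(A) = (1 + 7 + 4 + 3) / 4 = 15/4 = 3.75
  mean(B) = (7 + 3 + 3 + 1) / 4 = 14/4 = 3.5

Step 2 — sample covariance S[i,j] = (1/(n-1)) · Σ_k (x_{k,i} - mean_i) · (x_{k,j} - mean_j), with n-1 = 3.
  S[A,A] = ((-2.75)·(-2.75) + (3.25)·(3.25) + (0.25)·(0.25) + (-0.75)·(-0.75)) / 3 = 18.75/3 = 6.25
  S[A,B] = ((-2.75)·(3.5) + (3.25)·(-0.5) + (0.25)·(-0.5) + (-0.75)·(-2.5)) / 3 = -9.5/3 = -3.1667
  S[B,B] = ((3.5)·(3.5) + (-0.5)·(-0.5) + (-0.5)·(-0.5) + (-2.5)·(-2.5)) / 3 = 19/3 = 6.3333

S is symmetric (S[j,i] = S[i,j]). Assembling:

S = [[6.25, -3.1667],
 [-3.1667, 6.3333]]


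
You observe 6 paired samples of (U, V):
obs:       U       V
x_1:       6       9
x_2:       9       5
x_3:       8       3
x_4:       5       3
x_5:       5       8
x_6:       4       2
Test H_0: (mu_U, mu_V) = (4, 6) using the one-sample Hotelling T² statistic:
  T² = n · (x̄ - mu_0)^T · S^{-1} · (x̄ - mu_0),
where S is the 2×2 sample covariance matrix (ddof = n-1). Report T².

Step 1 — sample mean vector:
  mean(U) = (6 + 9 + 8 + 5 + 5 + 4) / 6 = 37/6 = 6.1667
  mean(V) = (9 + 5 + 3 + 3 + 8 + 2) / 6 = 30/6 = 5
  x̄ = (6.1667, 5),  deviation x̄ - mu_0 = (6.1667, 5) - (4, 6) = (2.1667, -1).

Step 2 — sample covariance matrix, S[i,j] = (1/(n-1)) · Σ_k (x_{k,i} - mean_i) · (x_{k,j} - mean_j), divisor n-1 = 5:
  S[U,U] = ((-0.1667)·(-0.1667) + (2.8333)·(2.8333) + (1.8333)·(1.8333) + (-1.1667)·(-1.1667) + (-1.1667)·(-1.1667) + (-2.1667)·(-2.1667)) / 5 = 18.8333/5 = 3.7667
  S[U,V] = ((-0.1667)·(4) + (2.8333)·(0) + (1.8333)·(-2) + (-1.1667)·(-2) + (-1.1667)·(3) + (-2.1667)·(-3)) / 5 = 1/5 = 0.2
  S[V,V] = ((4)·(4) + (0)·(0) + (-2)·(-2) + (-2)·(-2) + (3)·(3) + (-3)·(-3)) / 5 = 42/5 = 8.4
  S = [[3.7667, 0.2],
 [0.2, 8.4]].

Step 3 — invert S. det(S) = 3.7667·8.4 - (0.2)² = 31.6.
  S^{-1} = (1/det) · [[d, -b], [-b, a]] = [[0.2658, -0.0063],
 [-0.0063, 0.1192]].

Step 4 — quadratic form (x̄ - mu_0)^T · S^{-1} · (x̄ - mu_0):
  S^{-1} · (x̄ - mu_0) = (0.5823, -0.1329),
  (x̄ - mu_0)^T · [...] = (2.1667)·(0.5823) + (-1)·(-0.1329) = 1.3945.

Step 5 — scale by n: T² = 6 · 1.3945 = 8.3671.

T² ≈ 8.3671


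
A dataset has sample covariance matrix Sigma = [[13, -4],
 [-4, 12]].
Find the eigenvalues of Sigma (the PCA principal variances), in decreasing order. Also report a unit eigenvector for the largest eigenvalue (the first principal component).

Step 1 — characteristic polynomial of 2×2 Sigma:
  det(Sigma - λI) = λ² - trace · λ + det = 0.
  trace = 13 + 12 = 25, det = 13·12 - (-4)² = 140.
Step 2 — discriminant:
  Δ = trace² - 4·det = 625 - 560 = 65.
Step 3 — eigenvalues:
  λ = (trace ± √Δ)/2 = (25 ± 8.0623)/2,
  λ_1 = 16.5311,  λ_2 = 8.4689.

Step 4 — unit eigenvector for λ_1: solve (Sigma - λ_1 I)v = 0. First row:
  (13 - 16.5311)·v_x + (-4)·v_y = 0, i.e. (-3.5311)·v_x + (-4)·v_y = 0,
  so v ∝ (b, λ_1 - a) = (-4, 3.5311); multiply by -1 so the first entry is positive: u = (4, -3.5311).
  ||u|| = √((4)² + (-3.5311)²) = √(28.4689) ≈ 5.3356,
  v_1 = u/||u|| ≈ (0.7497, -0.6618) (||v_1|| = 1).

λ_1 = 16.5311,  λ_2 = 8.4689;  v_1 ≈ (0.7497, -0.6618)


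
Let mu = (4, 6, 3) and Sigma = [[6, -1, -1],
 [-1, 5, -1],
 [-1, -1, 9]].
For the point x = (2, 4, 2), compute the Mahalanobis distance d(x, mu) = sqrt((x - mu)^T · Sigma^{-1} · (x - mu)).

Step 1 — centre the observation: (x - mu) = (-2, -2, -1).

Step 2 — invert Sigma (cofactor / det for 3×3, or solve directly):
  Sigma^{-1} = [[0.1774, 0.0403, 0.0242],
 [0.0403, 0.2137, 0.0282],
 [0.0242, 0.0282, 0.1169]].

Step 3 — form the quadratic (x - mu)^T · Sigma^{-1} · (x - mu):
  Sigma^{-1} · (x - mu) = (-0.4597, -0.5363, -0.2218).
  (x - mu)^T · [Sigma^{-1} · (x - mu)] = (-2)·(-0.4597) + (-2)·(-0.5363) + (-1)·(-0.2218) = 2.2137.

Step 4 — take square root: d = √(2.2137) ≈ 1.4879.

d(x, mu) = √(2.2137) ≈ 1.4879


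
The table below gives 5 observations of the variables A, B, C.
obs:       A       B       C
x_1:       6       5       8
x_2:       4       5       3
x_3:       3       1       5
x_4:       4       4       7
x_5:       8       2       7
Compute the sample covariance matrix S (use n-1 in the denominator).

Step 1 — column means:
  mean(A) = (6 + 4 + 3 + 4 + 8) / 5 = 25/5 = 5
  mean(B) = (5 + 5 + 1 + 4 + 2) / 5 = 17/5 = 3.4
  mean(C) = (8 + 3 + 5 + 7 + 7) / 5 = 30/5 = 6

Step 2 — sample covariance S[i,j] = (1/(n-1)) · Σ_k (x_{k,i} - mean_i) · (x_{k,j} - mean_j), with n-1 = 4.
  S[A,A] = ((1)·(1) + (-1)·(-1) + (-2)·(-2) + (-1)·(-1) + (3)·(3)) / 4 = 16/4 = 4
  S[A,B] = ((1)·(1.6) + (-1)·(1.6) + (-2)·(-2.4) + (-1)·(0.6) + (3)·(-1.4)) / 4 = 0/4 = 0
  S[A,C] = ((1)·(2) + (-1)·(-3) + (-2)·(-1) + (-1)·(1) + (3)·(1)) / 4 = 9/4 = 2.25
  S[B,B] = ((1.6)·(1.6) + (1.6)·(1.6) + (-2.4)·(-2.4) + (0.6)·(0.6) + (-1.4)·(-1.4)) / 4 = 13.2/4 = 3.3
  S[B,C] = ((1.6)·(2) + (1.6)·(-3) + (-2.4)·(-1) + (0.6)·(1) + (-1.4)·(1)) / 4 = 0/4 = 0
  S[C,C] = ((2)·(2) + (-3)·(-3) + (-1)·(-1) + (1)·(1) + (1)·(1)) / 4 = 16/4 = 4

S is symmetric (S[j,i] = S[i,j]). Assembling:

S = [[4, 0, 2.25],
 [0, 3.3, 0],
 [2.25, 0, 4]]


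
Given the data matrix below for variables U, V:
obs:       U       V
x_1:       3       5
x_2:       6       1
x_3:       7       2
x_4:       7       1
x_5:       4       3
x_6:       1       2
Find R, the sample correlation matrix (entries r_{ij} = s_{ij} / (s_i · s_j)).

Step 1 — column means:
  mean(U) = (3 + 6 + 7 + 7 + 4 + 1) / 6 = 28/6 = 4.6667
  mean(V) = (5 + 1 + 2 + 1 + 3 + 2) / 6 = 14/6 = 2.3333

Step 2 — sample variances and covariances s[i,j] = (1/(n-1)) · Σ_k (x_{k,i} - mean_i) · (x_{k,j} - mean_j), with n-1 = 5:
  s[U,U] = ((-1.6667)·(-1.6667) + (1.3333)·(1.3333) + (2.3333)·(2.3333) + (2.3333)·(2.3333) + (-0.6667)·(-0.6667) + (-3.6667)·(-3.6667)) / 5 = 29.3333/5 = 5.8667
  s[U,V] = ((-1.6667)·(2.6667) + (1.3333)·(-1.3333) + (2.3333)·(-0.3333) + (2.3333)·(-1.3333) + (-0.6667)·(0.6667) + (-3.6667)·(-0.3333)) / 5 = -9.3333/5 = -1.8667
  s[V,V] = ((2.6667)·(2.6667) + (-1.3333)·(-1.3333) + (-0.3333)·(-0.3333) + (-1.3333)·(-1.3333) + (0.6667)·(0.6667) + (-0.3333)·(-0.3333)) / 5 = 11.3333/5 = 2.2667
  Sample standard deviations s_i = √(s[i,i]):
  s(U) = √(5.8667) = 2.4221
  s(V) = √(2.2667) = 1.5055

Step 3 — r_{ij} = s_{ij} / (s_i · s_j):
  r[U,U] = 1 (diagonal).
  r[U,V] = -1.8667 / (2.4221 · 1.5055) = -1.8667 / 3.6466 = -0.5119
  r[V,V] = 1 (diagonal).

R is symmetric with unit diagonal. Assembling:

R = [[1, -0.5119],
 [-0.5119, 1]]


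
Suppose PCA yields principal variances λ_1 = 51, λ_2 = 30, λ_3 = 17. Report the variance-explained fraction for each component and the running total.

Step 1 — total variance = trace(Sigma) = Σ λ_i = 51 + 30 + 17 = 98.

Step 2 — fraction explained by component i = λ_i / Σ λ:
  PC1: 51/98 = 0.5204
  PC2: 30/98 = 0.3061
  PC3: 17/98 = 0.1735

Step 3 — cumulative fraction after k components = (λ_1 + ... + λ_k) / Σ λ:
  k = 1: 51/98 = 0.5204
  k = 2: (51 + 30)/98 = 81/98 = 0.8265
  k = 3: (51 + 30 + 17)/98 = 98/98 = 1

Summary (fraction, with percent):

explained: PC1 0.5204 (52.04%), PC2 0.3061 (30.61%), PC3 0.1735 (17.35%);  cumulative: 0.5204, 0.8265, 1


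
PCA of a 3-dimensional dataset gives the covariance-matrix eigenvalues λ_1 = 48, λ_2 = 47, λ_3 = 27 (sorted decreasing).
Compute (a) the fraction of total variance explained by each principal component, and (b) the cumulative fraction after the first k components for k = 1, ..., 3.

Step 1 — total variance = trace(Sigma) = Σ λ_i = 48 + 47 + 27 = 122.

Step 2 — fraction explained by component i = λ_i / Σ λ:
  PC1: 48/122 = 0.3934
  PC2: 47/122 = 0.3852
  PC3: 27/122 = 0.2213

Step 3 — cumulative fraction after k components = (λ_1 + ... + λ_k) / Σ λ:
  k = 1: 48/122 = 0.3934
  k = 2: (48 + 47)/122 = 95/122 = 0.7787
  k = 3: (48 + 47 + 27)/122 = 122/122 = 1

Summary (fraction, with percent):

explained: PC1 0.3934 (39.34%), PC2 0.3852 (38.52%), PC3 0.2213 (22.13%);  cumulative: 0.3934, 0.7787, 1
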